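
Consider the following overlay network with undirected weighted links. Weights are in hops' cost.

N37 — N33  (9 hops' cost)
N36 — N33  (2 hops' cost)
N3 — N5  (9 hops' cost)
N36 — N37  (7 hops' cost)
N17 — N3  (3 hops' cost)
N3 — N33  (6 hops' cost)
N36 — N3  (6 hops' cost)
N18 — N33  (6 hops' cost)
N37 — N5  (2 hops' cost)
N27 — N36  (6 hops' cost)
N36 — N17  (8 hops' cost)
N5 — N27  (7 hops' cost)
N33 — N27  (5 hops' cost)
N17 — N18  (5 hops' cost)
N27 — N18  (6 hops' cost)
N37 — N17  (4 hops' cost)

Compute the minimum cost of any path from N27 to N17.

11 hops' cost

Candidate routes:
N27–N36–N17: 6+8 = 14
N27–N5–N37–N17: 7+2+4 = 13
N27–N18–N17: 6+5 = 11
N27–N33–N3–N17: 5+6+3 = 14
The minimum is 11 hops' cost via N27–N18–N17.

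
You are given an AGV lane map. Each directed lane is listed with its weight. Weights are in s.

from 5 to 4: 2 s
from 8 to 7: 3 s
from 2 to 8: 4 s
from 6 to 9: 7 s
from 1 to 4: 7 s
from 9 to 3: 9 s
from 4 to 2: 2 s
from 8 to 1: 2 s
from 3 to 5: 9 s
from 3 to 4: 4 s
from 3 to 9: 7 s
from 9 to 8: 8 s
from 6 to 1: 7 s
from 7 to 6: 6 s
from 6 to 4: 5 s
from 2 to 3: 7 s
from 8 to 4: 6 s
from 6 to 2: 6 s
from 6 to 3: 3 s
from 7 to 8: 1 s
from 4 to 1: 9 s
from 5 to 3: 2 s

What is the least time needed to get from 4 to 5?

Running Dijkstra from 4:
4: 0
2: 2  (via 4)
8: 6  (via 2)
1: 8  (via 8)
3: 9  (via 2)
7: 9  (via 8)
6: 15  (via 7)
9: 16  (via 3)
5: 18  (via 3)
Shortest route: 4 → 2 → 3 → 5 = 18 s.

18 s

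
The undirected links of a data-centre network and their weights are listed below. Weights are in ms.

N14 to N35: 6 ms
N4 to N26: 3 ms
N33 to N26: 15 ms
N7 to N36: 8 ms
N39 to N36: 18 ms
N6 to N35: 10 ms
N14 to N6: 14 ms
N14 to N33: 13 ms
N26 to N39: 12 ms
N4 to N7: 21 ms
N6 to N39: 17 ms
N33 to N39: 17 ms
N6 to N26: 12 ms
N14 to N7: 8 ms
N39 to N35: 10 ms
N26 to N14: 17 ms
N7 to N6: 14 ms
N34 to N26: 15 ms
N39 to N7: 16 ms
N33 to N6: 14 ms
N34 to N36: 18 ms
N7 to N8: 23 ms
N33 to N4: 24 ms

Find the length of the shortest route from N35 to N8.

Running Dijkstra from N35:
N35: 0
N14: 6  (via N35)
N6: 10  (via N35)
N39: 10  (via N35)
N7: 14  (via N14)
N33: 19  (via N14)
N36: 22  (via N7)
N26: 22  (via N6)
N4: 25  (via N26)
N8: 37  (via N7)
Shortest route: N35–N14–N7–N8 = 37 ms.

37 ms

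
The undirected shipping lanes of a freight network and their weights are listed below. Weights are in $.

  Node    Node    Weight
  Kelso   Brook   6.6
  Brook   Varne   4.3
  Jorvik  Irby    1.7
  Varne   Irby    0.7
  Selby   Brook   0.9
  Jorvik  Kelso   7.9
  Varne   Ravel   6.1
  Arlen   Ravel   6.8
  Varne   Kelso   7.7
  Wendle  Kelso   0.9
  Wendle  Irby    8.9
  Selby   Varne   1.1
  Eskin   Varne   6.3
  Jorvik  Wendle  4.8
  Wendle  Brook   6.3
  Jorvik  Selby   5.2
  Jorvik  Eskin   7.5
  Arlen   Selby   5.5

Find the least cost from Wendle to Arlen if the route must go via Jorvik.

Best Wendle to Jorvik: Wendle–Jorvik costing 4.8
Shortest Jorvik→Arlen: Jorvik–Irby–Varne–Selby–Arlen = 9
Total via Jorvik: 4.8 + 9 = $13.8.

$13.8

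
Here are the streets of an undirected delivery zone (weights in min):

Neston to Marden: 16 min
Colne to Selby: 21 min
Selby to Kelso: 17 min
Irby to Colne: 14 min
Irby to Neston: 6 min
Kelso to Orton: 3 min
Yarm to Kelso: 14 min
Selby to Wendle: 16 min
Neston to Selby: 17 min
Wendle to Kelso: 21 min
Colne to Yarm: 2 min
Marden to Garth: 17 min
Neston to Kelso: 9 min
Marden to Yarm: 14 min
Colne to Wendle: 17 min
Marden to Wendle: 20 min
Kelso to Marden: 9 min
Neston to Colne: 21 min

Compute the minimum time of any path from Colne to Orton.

19 min

Shortest distances from Colne:
Colne: 0
Yarm: 2  (via Colne)
Irby: 14  (via Colne)
Kelso: 16  (via Yarm)
Marden: 16  (via Yarm)
Wendle: 17  (via Colne)
Orton: 19  (via Kelso)
Shortest route: Colne–Yarm–Kelso–Orton = 19 min.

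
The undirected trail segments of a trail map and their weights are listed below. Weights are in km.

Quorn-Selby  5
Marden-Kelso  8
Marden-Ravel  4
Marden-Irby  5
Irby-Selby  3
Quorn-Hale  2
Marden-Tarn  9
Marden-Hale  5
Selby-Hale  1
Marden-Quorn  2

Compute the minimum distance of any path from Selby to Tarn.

14 km

Settle nodes by increasing distance from Selby:
Selby: 0
Hale: 1  (via Selby)
Quorn: 3  (via Hale)
Irby: 3  (via Selby)
Marden: 5  (via Quorn)
Ravel: 9  (via Marden)
Kelso: 13  (via Marden)
Tarn: 14  (via Marden)
Shortest route: Selby–Hale–Quorn–Marden–Tarn = 14 km.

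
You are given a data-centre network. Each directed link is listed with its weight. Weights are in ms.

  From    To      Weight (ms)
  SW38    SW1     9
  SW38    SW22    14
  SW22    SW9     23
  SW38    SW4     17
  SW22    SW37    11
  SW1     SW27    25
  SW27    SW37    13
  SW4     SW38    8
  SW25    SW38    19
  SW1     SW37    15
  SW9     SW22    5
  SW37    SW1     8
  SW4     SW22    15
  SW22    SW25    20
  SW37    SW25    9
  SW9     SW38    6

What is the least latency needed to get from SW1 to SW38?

Settle nodes by increasing distance from SW1:
SW1: 0
SW37: 15  (via SW1)
SW25: 24  (via SW37)
SW27: 25  (via SW1)
SW38: 43  (via SW25)
Shortest route: SW1 → SW37 → SW25 → SW38 = 43 ms.

43 ms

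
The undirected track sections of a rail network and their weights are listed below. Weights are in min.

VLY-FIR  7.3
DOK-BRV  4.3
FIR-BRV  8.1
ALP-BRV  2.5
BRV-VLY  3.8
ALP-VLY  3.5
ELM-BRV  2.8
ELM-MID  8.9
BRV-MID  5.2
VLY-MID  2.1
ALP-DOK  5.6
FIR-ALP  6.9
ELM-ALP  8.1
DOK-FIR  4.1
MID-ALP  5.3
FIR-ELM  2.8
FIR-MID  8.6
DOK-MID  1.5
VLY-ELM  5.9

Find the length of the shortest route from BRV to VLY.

Candidate routes:
BRV–ALP–VLY: 2.5+3.5 = 6
BRV–VLY: 3.8 = 3.8
The minimum is 3.8 min via BRV–VLY.

3.8 min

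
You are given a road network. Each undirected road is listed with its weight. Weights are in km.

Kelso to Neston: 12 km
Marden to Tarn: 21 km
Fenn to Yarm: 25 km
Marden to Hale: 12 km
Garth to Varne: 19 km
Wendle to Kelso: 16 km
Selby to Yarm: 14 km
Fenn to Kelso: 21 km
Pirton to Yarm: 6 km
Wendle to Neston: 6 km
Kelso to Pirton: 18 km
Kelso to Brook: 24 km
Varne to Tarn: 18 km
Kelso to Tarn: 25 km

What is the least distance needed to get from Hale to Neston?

70 km

Shortest distances from Hale:
Hale: 0
Marden: 12  (via Hale)
Tarn: 33  (via Marden)
Varne: 51  (via Tarn)
Kelso: 58  (via Tarn)
Garth: 70  (via Varne)
Neston: 70  (via Kelso)
Shortest route: Hale → Marden → Tarn → Kelso → Neston = 70 km.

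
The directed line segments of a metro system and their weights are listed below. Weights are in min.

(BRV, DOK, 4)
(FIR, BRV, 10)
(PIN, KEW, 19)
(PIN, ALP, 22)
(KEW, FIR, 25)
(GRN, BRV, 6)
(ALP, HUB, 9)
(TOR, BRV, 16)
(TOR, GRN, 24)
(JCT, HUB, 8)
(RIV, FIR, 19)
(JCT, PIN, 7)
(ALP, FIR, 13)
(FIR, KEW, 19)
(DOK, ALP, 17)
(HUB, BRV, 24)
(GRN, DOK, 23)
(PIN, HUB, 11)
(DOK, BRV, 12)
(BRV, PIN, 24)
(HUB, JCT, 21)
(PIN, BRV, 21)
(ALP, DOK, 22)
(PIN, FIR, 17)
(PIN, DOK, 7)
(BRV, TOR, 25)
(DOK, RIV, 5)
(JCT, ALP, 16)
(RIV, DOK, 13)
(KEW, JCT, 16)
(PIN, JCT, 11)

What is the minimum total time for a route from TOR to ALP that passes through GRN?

Best TOR to GRN: TOR–GRN costing 24
Best GRN to ALP: GRN–BRV–DOK–ALP costing 27
Total via GRN: 24 + 27 = 51 min.

51 min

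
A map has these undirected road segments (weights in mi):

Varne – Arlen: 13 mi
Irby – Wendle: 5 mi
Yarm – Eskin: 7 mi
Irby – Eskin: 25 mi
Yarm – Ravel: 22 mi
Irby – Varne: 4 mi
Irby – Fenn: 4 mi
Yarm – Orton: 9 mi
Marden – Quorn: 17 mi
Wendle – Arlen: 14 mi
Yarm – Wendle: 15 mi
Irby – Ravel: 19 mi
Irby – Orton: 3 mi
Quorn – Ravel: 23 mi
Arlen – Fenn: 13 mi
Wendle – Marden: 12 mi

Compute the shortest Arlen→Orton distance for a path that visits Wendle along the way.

22 mi

Shortest Arlen→Wendle: Arlen–Wendle = 14
Best Wendle to Orton: Wendle–Irby–Orton costing 8
Total via Wendle: 14 + 8 = 22 mi.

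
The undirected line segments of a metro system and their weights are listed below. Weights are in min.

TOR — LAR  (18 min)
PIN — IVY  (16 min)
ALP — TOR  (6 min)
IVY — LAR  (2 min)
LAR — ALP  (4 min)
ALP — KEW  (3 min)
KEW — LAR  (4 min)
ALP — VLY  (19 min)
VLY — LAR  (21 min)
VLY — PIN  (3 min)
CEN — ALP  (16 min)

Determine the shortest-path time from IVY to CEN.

Compare a few routes:
IVY - LAR - KEW - ALP - CEN: 2+4+3+16 = 25
IVY - LAR - ALP - CEN: 2+4+16 = 22
IVY - LAR - TOR - ALP - CEN: 2+18+6+16 = 42
Cheapest is IVY - LAR - ALP - CEN at 22 min.

22 min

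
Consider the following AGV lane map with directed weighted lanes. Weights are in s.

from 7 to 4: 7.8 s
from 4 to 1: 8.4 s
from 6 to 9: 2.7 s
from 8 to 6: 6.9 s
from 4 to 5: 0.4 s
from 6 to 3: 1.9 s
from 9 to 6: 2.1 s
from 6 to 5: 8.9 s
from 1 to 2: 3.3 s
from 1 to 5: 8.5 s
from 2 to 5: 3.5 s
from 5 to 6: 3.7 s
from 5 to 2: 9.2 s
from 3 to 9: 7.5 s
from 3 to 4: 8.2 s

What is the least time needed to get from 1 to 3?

12.4 s

Candidate routes:
1–2–5–6–3: 3.3+3.5+3.7+1.9 = 12.4
1–5–6–3: 8.5+3.7+1.9 = 14.1
The minimum is 12.4 s via 1–2–5–6–3.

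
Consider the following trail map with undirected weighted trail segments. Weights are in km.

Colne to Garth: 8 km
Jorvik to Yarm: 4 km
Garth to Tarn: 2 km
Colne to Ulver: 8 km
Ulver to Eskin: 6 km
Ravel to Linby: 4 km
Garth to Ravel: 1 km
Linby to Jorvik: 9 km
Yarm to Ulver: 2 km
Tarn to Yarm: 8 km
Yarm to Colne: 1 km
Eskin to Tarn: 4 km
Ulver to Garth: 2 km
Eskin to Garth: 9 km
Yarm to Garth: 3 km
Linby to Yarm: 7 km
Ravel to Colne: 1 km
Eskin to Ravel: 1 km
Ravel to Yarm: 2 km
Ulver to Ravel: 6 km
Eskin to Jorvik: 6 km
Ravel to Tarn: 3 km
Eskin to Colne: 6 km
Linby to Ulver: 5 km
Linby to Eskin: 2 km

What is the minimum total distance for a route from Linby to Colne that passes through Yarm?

Best Linby to Yarm: Linby–Eskin–Ravel–Yarm costing 5
Shortest Yarm→Colne: Yarm–Colne = 1
Total via Yarm: 5 + 1 = 6 km.

6 km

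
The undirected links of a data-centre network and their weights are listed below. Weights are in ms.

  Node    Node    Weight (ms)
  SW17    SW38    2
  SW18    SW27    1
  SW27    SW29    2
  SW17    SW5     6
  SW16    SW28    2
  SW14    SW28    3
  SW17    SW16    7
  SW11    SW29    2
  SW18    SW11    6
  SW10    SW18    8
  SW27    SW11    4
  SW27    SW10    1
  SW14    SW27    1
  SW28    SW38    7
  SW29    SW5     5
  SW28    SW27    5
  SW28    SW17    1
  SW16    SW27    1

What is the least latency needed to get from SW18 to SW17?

Settle nodes by increasing distance from SW18:
SW18: 0
SW27: 1  (via SW18)
SW14: 2  (via SW27)
SW16: 2  (via SW27)
SW10: 2  (via SW27)
SW29: 3  (via SW27)
SW28: 4  (via SW16)
SW11: 5  (via SW27)
SW17: 5  (via SW28)
Shortest route: SW18–SW27–SW16–SW28–SW17 = 5 ms.

5 ms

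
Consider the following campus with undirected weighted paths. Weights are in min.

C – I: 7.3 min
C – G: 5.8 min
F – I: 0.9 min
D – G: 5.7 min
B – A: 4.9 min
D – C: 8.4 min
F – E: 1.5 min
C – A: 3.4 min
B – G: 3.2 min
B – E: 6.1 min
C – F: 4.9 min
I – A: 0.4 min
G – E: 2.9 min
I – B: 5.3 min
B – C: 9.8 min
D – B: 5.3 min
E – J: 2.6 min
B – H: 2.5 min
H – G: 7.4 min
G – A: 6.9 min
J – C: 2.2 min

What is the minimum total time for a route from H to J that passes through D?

18.4 min

Best H to D: H → B → D costing 7.8
Shortest D→J: D → C → J = 10.6
Total via D: 7.8 + 10.6 = 18.4 min.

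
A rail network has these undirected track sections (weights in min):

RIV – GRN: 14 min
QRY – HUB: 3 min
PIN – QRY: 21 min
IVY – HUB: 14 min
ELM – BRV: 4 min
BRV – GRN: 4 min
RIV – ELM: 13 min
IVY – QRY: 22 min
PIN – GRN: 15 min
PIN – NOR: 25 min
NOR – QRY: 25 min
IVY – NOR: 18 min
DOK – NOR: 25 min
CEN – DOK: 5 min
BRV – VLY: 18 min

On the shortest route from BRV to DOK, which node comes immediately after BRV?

Candidate routes:
BRV → GRN → PIN → QRY → HUB → IVY → NOR → DOK: 4+15+21+3+14+18+25 = 100
BRV → ELM → RIV → GRN → PIN → NOR → DOK: 4+13+14+15+25+25 = 96
BRV → GRN → PIN → NOR → DOK: 4+15+25+25 = 69
BRV → GRN → PIN → QRY → NOR → DOK: 4+15+21+25+25 = 90
Cheapest is BRV → GRN → PIN → NOR → DOK at 69 min.
So from BRV the first move is to GRN.

GRN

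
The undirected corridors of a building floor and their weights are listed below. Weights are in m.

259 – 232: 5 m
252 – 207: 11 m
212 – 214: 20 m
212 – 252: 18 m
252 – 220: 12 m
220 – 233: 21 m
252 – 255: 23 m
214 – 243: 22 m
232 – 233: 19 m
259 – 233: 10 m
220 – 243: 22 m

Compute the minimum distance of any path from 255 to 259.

Candidate routes:
255–252–212–214–243–220–233–259: 23+18+20+22+22+21+10 = 136
255–252–220–233–259: 23+12+21+10 = 66
255–252–220–233–232–259: 23+12+21+19+5 = 80
Cheapest is 255–252–220–233–259 at 66 m.

66 m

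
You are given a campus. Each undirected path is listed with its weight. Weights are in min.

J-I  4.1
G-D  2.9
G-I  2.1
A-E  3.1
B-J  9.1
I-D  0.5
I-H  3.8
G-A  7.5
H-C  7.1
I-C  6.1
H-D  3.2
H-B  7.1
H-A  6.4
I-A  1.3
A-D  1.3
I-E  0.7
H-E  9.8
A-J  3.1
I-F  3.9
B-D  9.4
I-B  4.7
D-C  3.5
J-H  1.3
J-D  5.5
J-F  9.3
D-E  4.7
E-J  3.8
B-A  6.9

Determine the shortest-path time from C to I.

Candidate routes:
C - D - G - I: 3.5+2.9+2.1 = 8.5
C - I: 6.1 = 6.1
C - D - A - I: 3.5+1.3+1.3 = 6.1
C - D - I: 3.5+0.5 = 4
The minimum is 4 min via C - D - I.

4 min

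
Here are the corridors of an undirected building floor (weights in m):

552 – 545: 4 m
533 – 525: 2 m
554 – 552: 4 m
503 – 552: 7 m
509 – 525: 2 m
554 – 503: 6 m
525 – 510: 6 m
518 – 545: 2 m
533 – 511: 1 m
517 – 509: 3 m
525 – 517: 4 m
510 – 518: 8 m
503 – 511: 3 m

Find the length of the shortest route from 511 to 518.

16 m

Shortest distances from 511:
511: 0
533: 1  (via 511)
503: 3  (via 511)
525: 3  (via 533)
509: 5  (via 525)
517: 7  (via 525)
510: 9  (via 525)
554: 9  (via 503)
552: 10  (via 503)
545: 14  (via 552)
518: 16  (via 545)
Shortest route: 511 → 503 → 552 → 545 → 518 = 16 m.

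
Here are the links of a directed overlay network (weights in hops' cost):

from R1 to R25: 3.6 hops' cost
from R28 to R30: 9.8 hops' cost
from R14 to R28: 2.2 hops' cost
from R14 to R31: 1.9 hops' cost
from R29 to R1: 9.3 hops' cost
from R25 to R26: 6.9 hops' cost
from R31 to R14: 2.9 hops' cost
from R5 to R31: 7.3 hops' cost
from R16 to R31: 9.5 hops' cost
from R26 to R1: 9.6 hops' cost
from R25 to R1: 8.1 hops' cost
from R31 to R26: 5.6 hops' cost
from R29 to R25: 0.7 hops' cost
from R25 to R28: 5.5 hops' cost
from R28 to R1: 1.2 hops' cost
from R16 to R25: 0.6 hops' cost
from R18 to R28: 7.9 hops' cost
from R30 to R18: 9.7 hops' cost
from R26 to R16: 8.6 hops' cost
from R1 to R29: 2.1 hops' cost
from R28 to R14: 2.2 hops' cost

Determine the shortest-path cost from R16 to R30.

Settle nodes by increasing distance from R16:
R16: 0
R25: 0.6  (via R16)
R28: 6.1  (via R25)
R1: 7.3  (via R28)
R26: 7.5  (via R25)
R14: 8.3  (via R28)
R29: 9.4  (via R1)
R31: 9.5  (via R16)
R30: 15.9  (via R28)
Shortest route: R16–R25–R28–R30 = 15.9 hops' cost.

15.9 hops' cost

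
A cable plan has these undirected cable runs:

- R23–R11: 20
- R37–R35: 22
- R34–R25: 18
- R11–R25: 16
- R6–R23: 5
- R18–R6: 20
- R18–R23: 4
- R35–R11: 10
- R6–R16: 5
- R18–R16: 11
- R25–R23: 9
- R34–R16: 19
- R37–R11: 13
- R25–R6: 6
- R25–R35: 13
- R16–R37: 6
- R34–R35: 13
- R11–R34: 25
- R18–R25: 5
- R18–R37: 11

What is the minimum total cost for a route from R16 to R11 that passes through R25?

Best R16 to R25: R16 → R6 → R25 costing 11
Best R25 to R11: R25 → R11 costing 16
Total via R25: 11 + 16 = 27.

27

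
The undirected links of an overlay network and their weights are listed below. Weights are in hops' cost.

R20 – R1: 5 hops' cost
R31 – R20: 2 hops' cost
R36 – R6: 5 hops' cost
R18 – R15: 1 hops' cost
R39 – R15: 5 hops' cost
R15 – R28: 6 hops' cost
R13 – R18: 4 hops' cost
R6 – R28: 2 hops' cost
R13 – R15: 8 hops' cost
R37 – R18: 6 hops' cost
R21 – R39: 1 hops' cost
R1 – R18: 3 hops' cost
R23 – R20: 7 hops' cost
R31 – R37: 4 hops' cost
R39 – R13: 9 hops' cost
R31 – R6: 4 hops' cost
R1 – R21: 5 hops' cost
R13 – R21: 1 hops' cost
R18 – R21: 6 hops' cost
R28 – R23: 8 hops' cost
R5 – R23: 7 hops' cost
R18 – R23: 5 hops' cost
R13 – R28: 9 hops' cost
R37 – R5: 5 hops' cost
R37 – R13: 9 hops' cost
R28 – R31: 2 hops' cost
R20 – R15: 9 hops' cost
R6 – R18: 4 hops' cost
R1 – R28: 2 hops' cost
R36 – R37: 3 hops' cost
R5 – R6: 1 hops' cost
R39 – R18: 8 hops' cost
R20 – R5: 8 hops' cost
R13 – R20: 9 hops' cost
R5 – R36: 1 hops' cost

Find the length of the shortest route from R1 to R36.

Compare a few routes:
R1–R18–R6–R5–R36: 3+4+1+1 = 9
R1–R28–R6–R5–R36: 2+2+1+1 = 6
R1–R28–R6–R36: 2+2+5 = 9
Cheapest is R1–R28–R6–R5–R36 at 6 hops' cost.

6 hops' cost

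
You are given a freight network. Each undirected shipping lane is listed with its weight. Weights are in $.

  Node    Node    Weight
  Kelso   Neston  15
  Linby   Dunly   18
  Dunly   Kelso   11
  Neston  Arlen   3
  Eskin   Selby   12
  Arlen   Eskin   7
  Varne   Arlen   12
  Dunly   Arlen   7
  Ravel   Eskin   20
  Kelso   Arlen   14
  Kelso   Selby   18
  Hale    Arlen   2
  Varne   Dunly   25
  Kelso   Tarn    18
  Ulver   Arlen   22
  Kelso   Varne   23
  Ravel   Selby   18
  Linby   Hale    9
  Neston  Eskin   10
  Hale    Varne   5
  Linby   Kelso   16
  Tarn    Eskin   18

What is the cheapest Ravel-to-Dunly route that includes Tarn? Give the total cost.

Best Ravel to Tarn: Ravel → Eskin → Tarn costing 38
Shortest Tarn→Dunly: Tarn → Kelso → Dunly = 29
Total via Tarn: 38 + 29 = $67.

$67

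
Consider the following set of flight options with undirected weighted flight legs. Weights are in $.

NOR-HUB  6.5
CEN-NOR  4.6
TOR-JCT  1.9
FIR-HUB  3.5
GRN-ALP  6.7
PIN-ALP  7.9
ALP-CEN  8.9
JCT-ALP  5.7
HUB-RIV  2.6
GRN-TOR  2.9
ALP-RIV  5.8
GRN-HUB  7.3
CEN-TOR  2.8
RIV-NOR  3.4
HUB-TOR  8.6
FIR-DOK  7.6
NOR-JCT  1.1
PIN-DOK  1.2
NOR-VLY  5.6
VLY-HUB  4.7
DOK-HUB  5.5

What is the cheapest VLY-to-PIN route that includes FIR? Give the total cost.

Best VLY to FIR: VLY–HUB–FIR costing 8.2
Best FIR to PIN: FIR–DOK–PIN costing 8.8
Total via FIR: 8.2 + 8.8 = $17.

$17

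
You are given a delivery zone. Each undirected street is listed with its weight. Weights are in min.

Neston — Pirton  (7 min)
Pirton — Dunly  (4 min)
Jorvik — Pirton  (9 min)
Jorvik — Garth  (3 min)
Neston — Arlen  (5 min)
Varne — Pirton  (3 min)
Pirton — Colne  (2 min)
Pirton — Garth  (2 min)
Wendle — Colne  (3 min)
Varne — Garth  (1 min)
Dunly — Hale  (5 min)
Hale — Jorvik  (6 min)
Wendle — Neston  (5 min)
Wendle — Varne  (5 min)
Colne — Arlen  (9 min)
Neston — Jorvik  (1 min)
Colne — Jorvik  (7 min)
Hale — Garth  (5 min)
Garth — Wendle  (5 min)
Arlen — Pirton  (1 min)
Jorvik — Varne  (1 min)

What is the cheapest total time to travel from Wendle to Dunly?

Enumerating some paths:
Wendle–Garth–Pirton–Dunly: 5+2+4 = 11
Wendle–Colne–Pirton–Dunly: 3+2+4 = 9
Cheapest is Wendle–Colne–Pirton–Dunly at 9 min.

9 min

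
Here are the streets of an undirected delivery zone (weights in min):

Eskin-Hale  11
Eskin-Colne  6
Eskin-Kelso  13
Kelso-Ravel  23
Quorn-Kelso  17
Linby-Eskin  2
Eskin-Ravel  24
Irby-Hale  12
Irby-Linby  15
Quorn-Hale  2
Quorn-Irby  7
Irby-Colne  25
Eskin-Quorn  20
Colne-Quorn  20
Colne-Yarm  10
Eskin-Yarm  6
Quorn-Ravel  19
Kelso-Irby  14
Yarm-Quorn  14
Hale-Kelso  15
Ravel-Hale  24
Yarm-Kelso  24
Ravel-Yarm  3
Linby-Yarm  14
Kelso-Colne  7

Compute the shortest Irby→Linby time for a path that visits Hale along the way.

Shortest Irby→Hale: Irby → Quorn → Hale = 9
Shortest Hale→Linby: Hale → Eskin → Linby = 13
Total via Hale: 9 + 13 = 22 min.

22 min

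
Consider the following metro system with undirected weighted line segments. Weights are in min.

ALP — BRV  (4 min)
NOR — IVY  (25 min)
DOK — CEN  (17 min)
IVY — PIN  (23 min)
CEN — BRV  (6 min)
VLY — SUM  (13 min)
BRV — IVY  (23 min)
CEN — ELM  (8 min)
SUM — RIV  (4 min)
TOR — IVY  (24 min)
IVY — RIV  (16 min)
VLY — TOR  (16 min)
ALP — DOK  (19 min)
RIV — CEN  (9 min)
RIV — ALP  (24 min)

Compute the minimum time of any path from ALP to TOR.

Compare a few routes:
ALP - BRV - CEN - RIV - SUM - VLY - TOR: 4+6+9+4+13+16 = 52
ALP - BRV - IVY - TOR: 4+23+24 = 51
The minimum is 51 min via ALP - BRV - IVY - TOR.

51 min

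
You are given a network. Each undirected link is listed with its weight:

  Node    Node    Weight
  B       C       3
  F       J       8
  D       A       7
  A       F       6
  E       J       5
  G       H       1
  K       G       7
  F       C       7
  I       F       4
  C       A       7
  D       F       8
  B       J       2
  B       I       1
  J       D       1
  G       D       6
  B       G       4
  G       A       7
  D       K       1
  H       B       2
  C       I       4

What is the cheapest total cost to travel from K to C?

Compare a few routes:
K → D → J → B → I → C: 1+1+2+1+4 = 9
K → D → G → H → B → C: 1+6+1+2+3 = 13
K → D → J → B → C: 1+1+2+3 = 7
Cheapest is K → D → J → B → C at 7.

7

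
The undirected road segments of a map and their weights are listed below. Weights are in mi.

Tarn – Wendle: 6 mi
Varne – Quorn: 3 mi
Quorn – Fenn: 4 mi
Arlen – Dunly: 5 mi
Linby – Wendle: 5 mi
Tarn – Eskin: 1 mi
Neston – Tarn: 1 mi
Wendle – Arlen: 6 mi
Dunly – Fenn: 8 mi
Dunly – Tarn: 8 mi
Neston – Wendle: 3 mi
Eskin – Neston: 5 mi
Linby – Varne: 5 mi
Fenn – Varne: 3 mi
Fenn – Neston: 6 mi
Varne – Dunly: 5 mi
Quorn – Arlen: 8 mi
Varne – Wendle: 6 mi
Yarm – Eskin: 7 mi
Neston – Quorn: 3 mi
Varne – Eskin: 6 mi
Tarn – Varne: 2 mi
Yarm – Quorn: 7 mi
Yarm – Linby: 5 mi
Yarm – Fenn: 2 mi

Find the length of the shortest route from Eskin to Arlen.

11 mi

Shortest distances from Eskin:
Eskin: 0
Tarn: 1  (via Eskin)
Neston: 2  (via Tarn)
Varne: 3  (via Tarn)
Quorn: 5  (via Neston)
Wendle: 5  (via Neston)
Fenn: 6  (via Varne)
Yarm: 7  (via Eskin)
Dunly: 8  (via Varne)
Linby: 8  (via Varne)
Arlen: 11  (via Wendle)
Shortest route: Eskin → Tarn → Neston → Wendle → Arlen = 11 mi.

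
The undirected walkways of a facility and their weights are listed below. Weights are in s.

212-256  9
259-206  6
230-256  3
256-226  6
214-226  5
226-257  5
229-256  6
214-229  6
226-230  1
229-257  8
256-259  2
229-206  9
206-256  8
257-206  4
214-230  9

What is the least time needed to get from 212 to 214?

Candidate routes:
212 - 256 - 230 - 226 - 214: 9+3+1+5 = 18
212 - 256 - 229 - 214: 9+6+6 = 21
212 - 256 - 230 - 214: 9+3+9 = 21
212 - 256 - 226 - 214: 9+6+5 = 20
The minimum is 18 s via 212 - 256 - 230 - 226 - 214.

18 s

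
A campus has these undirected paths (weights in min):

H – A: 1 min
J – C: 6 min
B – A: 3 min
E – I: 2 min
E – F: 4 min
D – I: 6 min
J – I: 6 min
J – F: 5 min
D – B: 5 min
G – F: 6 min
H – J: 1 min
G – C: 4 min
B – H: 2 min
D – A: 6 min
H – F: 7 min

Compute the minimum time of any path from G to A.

Shortest distances from G:
G: 0
C: 4  (via G)
F: 6  (via G)
E: 10  (via F)
J: 10  (via C)
H: 11  (via J)
A: 12  (via H)
Shortest route: G–C–J–H–A = 12 min.

12 min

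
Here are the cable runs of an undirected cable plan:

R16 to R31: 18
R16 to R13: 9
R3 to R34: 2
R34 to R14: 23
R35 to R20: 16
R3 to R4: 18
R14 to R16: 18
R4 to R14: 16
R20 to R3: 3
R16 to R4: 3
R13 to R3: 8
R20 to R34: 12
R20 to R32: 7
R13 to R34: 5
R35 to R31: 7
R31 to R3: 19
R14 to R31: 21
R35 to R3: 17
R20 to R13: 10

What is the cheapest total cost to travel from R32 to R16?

Settle nodes by increasing distance from R32:
R32: 0
R20: 7  (via R32)
R3: 10  (via R20)
R34: 12  (via R3)
R13: 17  (via R20)
R35: 23  (via R20)
R16: 26  (via R13)
Shortest route: R32–R20–R13–R16 = 26.

26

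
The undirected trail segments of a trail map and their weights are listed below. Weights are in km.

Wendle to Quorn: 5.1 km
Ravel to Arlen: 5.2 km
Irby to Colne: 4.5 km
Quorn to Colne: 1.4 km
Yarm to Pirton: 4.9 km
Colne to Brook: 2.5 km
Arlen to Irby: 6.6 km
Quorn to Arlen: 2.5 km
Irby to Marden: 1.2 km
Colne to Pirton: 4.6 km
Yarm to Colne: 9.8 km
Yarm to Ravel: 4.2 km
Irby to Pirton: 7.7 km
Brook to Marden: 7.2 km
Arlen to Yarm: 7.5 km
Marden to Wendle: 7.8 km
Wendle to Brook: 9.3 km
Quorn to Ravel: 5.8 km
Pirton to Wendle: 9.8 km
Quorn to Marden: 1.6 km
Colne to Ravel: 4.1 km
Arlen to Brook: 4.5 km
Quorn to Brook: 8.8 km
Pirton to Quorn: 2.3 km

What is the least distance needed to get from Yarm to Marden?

8.8 km

Settle nodes by increasing distance from Yarm:
Yarm: 0
Ravel: 4.2  (via Yarm)
Pirton: 4.9  (via Yarm)
Quorn: 7.2  (via Pirton)
Arlen: 7.5  (via Yarm)
Colne: 8.3  (via Ravel)
Marden: 8.8  (via Quorn)
Shortest route: Yarm → Pirton → Quorn → Marden = 8.8 km.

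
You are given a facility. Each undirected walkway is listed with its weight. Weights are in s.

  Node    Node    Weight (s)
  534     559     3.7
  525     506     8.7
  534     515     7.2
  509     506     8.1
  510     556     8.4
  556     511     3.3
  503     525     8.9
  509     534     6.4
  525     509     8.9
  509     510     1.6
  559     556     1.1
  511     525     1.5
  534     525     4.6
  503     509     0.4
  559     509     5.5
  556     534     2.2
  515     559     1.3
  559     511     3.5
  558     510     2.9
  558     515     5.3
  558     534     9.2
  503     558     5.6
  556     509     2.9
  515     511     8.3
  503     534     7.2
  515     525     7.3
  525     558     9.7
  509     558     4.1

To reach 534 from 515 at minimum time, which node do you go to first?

Compare a few routes:
515–534: 7.2 = 7.2
515–559–511–556–534: 1.3+3.5+3.3+2.2 = 10.3
515–559–556–534: 1.3+1.1+2.2 = 4.6
515–559–534: 1.3+3.7 = 5
Cheapest is 515–559–556–534 at 4.6 s.
So from 515 the first move is to 559.

559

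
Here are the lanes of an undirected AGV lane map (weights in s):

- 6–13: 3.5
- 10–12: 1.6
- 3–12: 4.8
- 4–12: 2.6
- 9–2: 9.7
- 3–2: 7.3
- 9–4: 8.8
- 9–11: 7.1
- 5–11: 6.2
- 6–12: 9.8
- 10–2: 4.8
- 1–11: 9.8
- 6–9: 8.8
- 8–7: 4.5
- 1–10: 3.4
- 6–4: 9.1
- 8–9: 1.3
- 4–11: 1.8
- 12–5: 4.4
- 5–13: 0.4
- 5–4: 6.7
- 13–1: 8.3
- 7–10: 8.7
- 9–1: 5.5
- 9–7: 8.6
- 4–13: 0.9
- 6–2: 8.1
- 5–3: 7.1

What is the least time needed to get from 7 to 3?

Shortest distances from 7:
7: 0
8: 4.5  (via 7)
9: 5.8  (via 8)
10: 8.7  (via 7)
12: 10.3  (via 10)
1: 11.3  (via 9)
4: 12.9  (via 12)
11: 12.9  (via 9)
2: 13.5  (via 10)
13: 13.8  (via 4)
5: 14.2  (via 13)
6: 14.6  (via 9)
3: 15.1  (via 12)
Shortest route: 7–10–12–3 = 15.1 s.

15.1 s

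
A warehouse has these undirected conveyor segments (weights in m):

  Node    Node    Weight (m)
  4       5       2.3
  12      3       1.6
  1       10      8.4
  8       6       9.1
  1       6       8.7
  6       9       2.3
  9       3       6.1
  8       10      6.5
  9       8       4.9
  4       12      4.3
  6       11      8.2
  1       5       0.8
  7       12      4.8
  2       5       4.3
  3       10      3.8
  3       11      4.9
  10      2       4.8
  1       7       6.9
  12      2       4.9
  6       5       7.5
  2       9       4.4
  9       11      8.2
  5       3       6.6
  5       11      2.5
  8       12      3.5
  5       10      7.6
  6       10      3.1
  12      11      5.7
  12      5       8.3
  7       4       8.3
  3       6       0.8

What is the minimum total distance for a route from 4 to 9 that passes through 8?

12.7 m

Best 4 to 8: 4 → 12 → 8 costing 7.8
Shortest 8→9: 8 → 9 = 4.9
Total via 8: 7.8 + 4.9 = 12.7 m.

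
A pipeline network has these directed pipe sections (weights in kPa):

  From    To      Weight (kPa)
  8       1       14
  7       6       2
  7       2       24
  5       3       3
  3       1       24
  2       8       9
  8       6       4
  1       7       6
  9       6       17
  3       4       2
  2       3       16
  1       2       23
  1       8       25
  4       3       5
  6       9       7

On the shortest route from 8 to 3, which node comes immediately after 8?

Compare a few routes:
8–1–7–2–3: 14+6+24+16 = 60
8–1–2–3: 14+23+16 = 53
The minimum is 53 kPa via 8–1–2–3.
So from 8 the first move is to 1.

1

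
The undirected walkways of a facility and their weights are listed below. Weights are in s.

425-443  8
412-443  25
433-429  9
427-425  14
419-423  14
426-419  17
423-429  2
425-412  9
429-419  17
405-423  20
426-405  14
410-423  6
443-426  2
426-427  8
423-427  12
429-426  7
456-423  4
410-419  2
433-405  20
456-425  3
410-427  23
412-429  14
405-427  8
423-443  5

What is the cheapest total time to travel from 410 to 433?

17 s

Shortest distances from 410:
410: 0
419: 2  (via 410)
423: 6  (via 410)
429: 8  (via 423)
456: 10  (via 423)
443: 11  (via 423)
425: 13  (via 456)
426: 13  (via 443)
433: 17  (via 429)
Shortest route: 410–423–429–433 = 17 s.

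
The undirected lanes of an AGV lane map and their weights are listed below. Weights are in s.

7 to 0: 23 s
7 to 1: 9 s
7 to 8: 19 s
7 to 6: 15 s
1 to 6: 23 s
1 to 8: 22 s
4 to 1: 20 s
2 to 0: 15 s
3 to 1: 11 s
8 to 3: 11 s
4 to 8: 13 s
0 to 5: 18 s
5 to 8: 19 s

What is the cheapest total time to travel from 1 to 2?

47 s

Candidate routes:
1 → 3 → 8 → 5 → 0 → 2: 11+11+19+18+15 = 74
1 → 7 → 0 → 2: 9+23+15 = 47
1 → 8 → 5 → 0 → 2: 22+19+18+15 = 74
1 → 6 → 7 → 0 → 2: 23+15+23+15 = 76
The minimum is 47 s via 1 → 7 → 0 → 2.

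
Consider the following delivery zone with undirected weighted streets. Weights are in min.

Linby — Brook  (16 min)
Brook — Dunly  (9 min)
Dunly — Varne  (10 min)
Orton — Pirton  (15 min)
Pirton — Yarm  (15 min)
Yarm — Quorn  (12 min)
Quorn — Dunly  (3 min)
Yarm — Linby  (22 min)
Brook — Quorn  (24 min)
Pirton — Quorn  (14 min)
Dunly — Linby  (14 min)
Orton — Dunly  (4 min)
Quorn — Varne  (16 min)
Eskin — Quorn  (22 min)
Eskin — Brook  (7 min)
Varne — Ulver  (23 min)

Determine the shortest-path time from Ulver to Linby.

47 min

Running Dijkstra from Ulver:
Ulver: 0
Varne: 23  (via Ulver)
Dunly: 33  (via Varne)
Quorn: 36  (via Dunly)
Orton: 37  (via Dunly)
Brook: 42  (via Dunly)
Linby: 47  (via Dunly)
Shortest route: Ulver–Varne–Dunly–Linby = 47 min.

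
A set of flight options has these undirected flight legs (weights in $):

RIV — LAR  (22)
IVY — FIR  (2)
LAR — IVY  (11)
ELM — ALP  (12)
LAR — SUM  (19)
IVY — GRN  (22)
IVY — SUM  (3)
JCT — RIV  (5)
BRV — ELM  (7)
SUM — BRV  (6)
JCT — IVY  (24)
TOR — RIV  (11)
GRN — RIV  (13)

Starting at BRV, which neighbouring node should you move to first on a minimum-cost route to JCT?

SUM

Enumerating some paths:
BRV–SUM–IVY–GRN–RIV–JCT: 6+3+22+13+5 = 49
BRV–SUM–IVY–LAR–RIV–JCT: 6+3+11+22+5 = 47
BRV–SUM–LAR–RIV–JCT: 6+19+22+5 = 52
BRV–SUM–IVY–JCT: 6+3+24 = 33
Cheapest is BRV–SUM–IVY–JCT at $33.
So from BRV the first move is to SUM.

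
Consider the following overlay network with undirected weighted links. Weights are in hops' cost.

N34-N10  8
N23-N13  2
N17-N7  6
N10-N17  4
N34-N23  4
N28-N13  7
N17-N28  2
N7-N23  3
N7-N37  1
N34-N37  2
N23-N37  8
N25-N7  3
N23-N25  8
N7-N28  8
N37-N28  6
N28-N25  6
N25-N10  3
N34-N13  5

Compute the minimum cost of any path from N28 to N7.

Running Dijkstra from N28:
N28: 0
N17: 2  (via N28)
N25: 6  (via N28)
N10: 6  (via N17)
N37: 6  (via N28)
N13: 7  (via N28)
N7: 7  (via N37)
Shortest route: N28 → N37 → N7 = 7 hops' cost.

7 hops' cost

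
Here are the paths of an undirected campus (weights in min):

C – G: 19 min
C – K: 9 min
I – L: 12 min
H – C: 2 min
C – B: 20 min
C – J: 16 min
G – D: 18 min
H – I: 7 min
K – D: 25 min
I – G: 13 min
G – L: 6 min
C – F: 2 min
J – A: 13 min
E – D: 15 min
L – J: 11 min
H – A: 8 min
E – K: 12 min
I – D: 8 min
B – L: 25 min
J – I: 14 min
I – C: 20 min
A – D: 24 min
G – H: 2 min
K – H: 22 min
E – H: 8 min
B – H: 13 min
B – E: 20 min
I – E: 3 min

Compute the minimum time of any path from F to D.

Running Dijkstra from F:
F: 0
C: 2  (via F)
H: 4  (via C)
G: 6  (via H)
I: 11  (via H)
K: 11  (via C)
A: 12  (via H)
E: 12  (via H)
L: 12  (via G)
B: 17  (via H)
J: 18  (via C)
D: 19  (via I)
Shortest route: F–C–H–I–D = 19 min.

19 min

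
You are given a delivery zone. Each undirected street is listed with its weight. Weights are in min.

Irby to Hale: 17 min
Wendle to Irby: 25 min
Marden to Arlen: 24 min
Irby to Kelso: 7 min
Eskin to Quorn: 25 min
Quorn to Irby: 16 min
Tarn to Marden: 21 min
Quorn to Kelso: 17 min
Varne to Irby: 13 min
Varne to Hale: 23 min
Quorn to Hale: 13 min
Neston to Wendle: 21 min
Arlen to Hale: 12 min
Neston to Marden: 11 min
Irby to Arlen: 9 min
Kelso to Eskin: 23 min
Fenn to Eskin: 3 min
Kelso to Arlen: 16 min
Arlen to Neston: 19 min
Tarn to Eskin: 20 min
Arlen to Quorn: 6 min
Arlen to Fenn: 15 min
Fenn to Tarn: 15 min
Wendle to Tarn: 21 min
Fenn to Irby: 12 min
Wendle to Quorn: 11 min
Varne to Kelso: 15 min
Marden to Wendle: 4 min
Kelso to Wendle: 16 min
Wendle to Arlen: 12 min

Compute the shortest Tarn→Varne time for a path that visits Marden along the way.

56 min

Shortest Tarn→Marden: Tarn → Marden = 21
Shortest Marden→Varne: Marden → Wendle → Kelso → Varne = 35
Total via Marden: 21 + 35 = 56 min.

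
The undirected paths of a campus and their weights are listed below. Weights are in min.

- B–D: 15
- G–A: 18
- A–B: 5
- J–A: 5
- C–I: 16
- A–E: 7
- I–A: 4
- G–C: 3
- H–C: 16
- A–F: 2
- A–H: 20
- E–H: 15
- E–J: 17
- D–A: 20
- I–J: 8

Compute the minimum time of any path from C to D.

Shortest distances from C:
C: 0
G: 3  (via C)
H: 16  (via C)
I: 16  (via C)
A: 20  (via I)
F: 22  (via A)
J: 24  (via I)
B: 25  (via A)
E: 27  (via A)
D: 40  (via A)
Shortest route: C–I–A–D = 40 min.

40 min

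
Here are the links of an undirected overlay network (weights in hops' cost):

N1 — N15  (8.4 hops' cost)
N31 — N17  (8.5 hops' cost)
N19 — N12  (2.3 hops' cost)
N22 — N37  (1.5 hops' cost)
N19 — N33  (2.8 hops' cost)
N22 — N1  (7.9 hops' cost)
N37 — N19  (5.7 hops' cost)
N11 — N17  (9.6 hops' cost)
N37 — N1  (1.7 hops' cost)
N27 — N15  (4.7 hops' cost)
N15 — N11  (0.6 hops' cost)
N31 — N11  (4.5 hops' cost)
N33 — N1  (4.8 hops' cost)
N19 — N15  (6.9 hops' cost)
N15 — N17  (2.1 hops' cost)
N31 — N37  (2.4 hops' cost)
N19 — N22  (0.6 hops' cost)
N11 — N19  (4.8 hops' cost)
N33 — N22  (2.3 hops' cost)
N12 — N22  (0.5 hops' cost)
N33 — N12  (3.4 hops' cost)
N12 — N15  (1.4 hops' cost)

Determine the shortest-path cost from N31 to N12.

4.4 hops' cost

Candidate routes:
N31–N37–N22–N12: 2.4+1.5+0.5 = 4.4
N31–N11–N15–N12: 4.5+0.6+1.4 = 6.5
N31–N37–N22–N19–N12: 2.4+1.5+0.6+2.3 = 6.8
N31–N37–N19–N22–N12: 2.4+5.7+0.6+0.5 = 9.2
Cheapest is N31–N37–N22–N12 at 4.4 hops' cost.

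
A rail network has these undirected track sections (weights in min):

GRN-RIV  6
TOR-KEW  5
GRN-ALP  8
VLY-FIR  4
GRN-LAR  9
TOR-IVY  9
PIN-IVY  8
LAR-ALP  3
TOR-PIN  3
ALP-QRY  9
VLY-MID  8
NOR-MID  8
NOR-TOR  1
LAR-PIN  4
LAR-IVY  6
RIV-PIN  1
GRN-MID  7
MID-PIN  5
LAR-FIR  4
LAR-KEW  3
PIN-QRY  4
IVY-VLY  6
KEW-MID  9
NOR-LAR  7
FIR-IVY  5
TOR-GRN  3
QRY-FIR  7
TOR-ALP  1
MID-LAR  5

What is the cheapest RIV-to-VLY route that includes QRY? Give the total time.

Best RIV to QRY: RIV → PIN → QRY costing 5
Shortest QRY→VLY: QRY → FIR → VLY = 11
Total via QRY: 5 + 11 = 16 min.

16 min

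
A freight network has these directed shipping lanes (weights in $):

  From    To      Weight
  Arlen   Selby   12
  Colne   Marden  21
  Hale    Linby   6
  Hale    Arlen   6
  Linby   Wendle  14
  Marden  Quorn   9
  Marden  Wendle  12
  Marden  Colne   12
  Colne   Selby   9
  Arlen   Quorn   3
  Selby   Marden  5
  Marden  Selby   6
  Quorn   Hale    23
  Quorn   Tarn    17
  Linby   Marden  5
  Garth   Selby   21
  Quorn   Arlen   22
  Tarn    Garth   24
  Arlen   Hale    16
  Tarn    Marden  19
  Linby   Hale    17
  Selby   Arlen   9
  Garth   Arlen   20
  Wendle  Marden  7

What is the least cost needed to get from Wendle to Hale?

Compare a few routes:
Wendle - Marden - Colne - Selby - Arlen - Hale: 7+12+9+9+16 = 53
Wendle - Marden - Quorn - Hale: 7+9+23 = 39
Wendle - Marden - Selby - Arlen - Quorn - Hale: 7+6+9+3+23 = 48
Wendle - Marden - Selby - Arlen - Hale: 7+6+9+16 = 38
The minimum is $38 via Wendle - Marden - Selby - Arlen - Hale.

$38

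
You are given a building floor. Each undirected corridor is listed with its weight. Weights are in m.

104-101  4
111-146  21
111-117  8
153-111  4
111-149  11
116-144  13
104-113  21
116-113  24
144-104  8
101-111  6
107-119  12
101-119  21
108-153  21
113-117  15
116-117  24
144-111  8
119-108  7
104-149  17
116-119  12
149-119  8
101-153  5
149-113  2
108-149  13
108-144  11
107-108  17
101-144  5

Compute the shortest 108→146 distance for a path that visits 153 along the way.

Shortest 108→153: 108–153 = 21
Shortest 153→146: 153–111–146 = 25
Total via 153: 21 + 25 = 46 m.

46 m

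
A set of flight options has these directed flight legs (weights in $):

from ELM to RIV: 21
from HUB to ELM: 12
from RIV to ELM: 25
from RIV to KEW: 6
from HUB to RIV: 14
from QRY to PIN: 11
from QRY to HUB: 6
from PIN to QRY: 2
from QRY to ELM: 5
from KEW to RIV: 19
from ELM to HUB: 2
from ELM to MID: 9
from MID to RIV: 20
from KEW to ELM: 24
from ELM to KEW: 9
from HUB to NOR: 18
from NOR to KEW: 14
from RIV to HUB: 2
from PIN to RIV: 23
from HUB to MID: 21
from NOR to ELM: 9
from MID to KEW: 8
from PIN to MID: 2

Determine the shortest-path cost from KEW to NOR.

$39

Candidate routes:
KEW → ELM → RIV → HUB → NOR: 24+21+2+18 = 65
KEW → RIV → ELM → HUB → NOR: 19+25+2+18 = 64
KEW → ELM → HUB → NOR: 24+2+18 = 44
KEW → RIV → HUB → NOR: 19+2+18 = 39
Cheapest is KEW → RIV → HUB → NOR at $39.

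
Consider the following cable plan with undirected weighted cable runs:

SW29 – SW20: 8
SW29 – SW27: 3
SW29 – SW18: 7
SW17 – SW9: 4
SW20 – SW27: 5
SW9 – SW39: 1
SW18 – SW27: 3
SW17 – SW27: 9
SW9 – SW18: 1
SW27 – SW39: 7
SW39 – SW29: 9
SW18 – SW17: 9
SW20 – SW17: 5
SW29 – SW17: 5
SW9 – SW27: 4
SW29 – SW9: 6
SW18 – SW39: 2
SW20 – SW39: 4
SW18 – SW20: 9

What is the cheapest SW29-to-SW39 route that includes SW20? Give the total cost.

Shortest SW29→SW20: SW29 → SW20 = 8
Best SW20 to SW39: SW20 → SW39 costing 4
Total via SW20: 8 + 4 = 12.

12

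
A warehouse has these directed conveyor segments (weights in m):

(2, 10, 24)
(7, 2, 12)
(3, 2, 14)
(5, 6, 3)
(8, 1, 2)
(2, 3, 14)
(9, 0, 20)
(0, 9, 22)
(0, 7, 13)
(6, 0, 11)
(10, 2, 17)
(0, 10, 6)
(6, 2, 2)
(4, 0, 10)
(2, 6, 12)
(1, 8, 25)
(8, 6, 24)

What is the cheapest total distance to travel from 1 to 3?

65 m

Compare a few routes:
1 → 8 → 6 → 0 → 7 → 2 → 3: 25+24+11+13+12+14 = 99
1 → 8 → 6 → 2 → 3: 25+24+2+14 = 65
1 → 8 → 6 → 0 → 10 → 2 → 3: 25+24+11+6+17+14 = 97
Cheapest is 1 → 8 → 6 → 2 → 3 at 65 m.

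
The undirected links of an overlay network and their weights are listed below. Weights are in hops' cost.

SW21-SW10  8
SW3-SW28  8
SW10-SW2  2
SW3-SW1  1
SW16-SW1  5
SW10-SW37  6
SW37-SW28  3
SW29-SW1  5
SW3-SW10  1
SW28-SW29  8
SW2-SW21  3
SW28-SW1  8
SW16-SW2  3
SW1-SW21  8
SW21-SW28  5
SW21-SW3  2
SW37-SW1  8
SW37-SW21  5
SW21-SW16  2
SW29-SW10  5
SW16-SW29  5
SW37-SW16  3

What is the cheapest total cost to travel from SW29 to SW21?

7 hops' cost

Compare a few routes:
SW29 - SW1 - SW3 - SW21: 5+1+2 = 8
SW29 - SW16 - SW21: 5+2 = 7
SW29 - SW10 - SW3 - SW21: 5+1+2 = 8
The minimum is 7 hops' cost via SW29 - SW16 - SW21.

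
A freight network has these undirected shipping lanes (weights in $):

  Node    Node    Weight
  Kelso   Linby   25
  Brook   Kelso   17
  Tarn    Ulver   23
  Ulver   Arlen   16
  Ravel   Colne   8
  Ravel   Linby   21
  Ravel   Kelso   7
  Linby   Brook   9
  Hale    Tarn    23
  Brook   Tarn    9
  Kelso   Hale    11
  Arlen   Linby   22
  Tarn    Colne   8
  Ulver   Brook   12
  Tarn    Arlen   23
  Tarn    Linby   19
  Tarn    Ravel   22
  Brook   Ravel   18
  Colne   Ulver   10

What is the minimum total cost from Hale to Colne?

Compare a few routes:
Hale–Kelso–Ravel–Colne: 11+7+8 = 26
Hale–Kelso–Brook–Tarn–Colne: 11+17+9+8 = 45
Hale–Tarn–Colne: 23+8 = 31
Cheapest is Hale–Kelso–Ravel–Colne at $26.

$26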